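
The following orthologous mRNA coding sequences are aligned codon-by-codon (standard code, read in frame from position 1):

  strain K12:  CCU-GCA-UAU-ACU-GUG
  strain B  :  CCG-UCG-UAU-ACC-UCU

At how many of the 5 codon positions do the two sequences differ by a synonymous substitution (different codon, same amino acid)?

2

Codon 1: CCU Pro / CCG Pro — synonymous.
Codon 2: GCA Ala / UCG Ser — nonsynonymous.
Codon 3: UAU Tyr / UAU Tyr — identical.
Codon 4: ACU Thr / ACC Thr — synonymous.
Codon 5: GUG Val / UCU Ser — nonsynonymous.
Synonymous differences: 2.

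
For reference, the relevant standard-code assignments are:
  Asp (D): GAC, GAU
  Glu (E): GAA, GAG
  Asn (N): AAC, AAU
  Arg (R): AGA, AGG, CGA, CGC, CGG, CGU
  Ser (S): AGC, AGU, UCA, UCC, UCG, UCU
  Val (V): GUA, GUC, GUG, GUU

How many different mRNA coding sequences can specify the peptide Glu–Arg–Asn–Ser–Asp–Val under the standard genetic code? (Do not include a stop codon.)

1152

Glu: 2 codons.
Arg: 6 codons.
Asn: 2 codons.
Ser: 6 codons.
Asp: 2 codons.
Val: 4 codons.
2 × 6 × 2 × 6 × 2 × 4 = 1152.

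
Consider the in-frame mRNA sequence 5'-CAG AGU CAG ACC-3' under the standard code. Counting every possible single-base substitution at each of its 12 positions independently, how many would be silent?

6

Codon 1 (CAG, Gln): 1 synonymous substitution.
Codon 2 (AGU, Ser): 1 synonymous substitution.
Codon 3 (CAG, Gln): 1 synonymous substitution.
Codon 4 (ACC, Thr): 3 synonymous substitutions.
Total: 1 + 1 + 1 + 3 = 6.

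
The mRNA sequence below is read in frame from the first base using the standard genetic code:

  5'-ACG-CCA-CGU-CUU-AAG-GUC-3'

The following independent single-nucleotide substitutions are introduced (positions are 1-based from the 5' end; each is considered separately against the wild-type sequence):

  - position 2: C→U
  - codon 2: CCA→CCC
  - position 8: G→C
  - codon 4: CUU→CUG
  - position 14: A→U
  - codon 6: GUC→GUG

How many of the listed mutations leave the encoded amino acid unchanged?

3

Codon 1: ACG (Thr) → AUG (Met) — missense.
Codon 2: CCA (Pro) → CCC (Pro) — synonymous.
Codon 3: CGU (Arg) → CCU (Pro) — missense.
Codon 4: CUU (Leu) → CUG (Leu) — synonymous.
Codon 5: AAG (Lys) → AUG (Met) — missense.
Codon 6: GUC (Val) → GUG (Val) — synonymous.
Synonymous: 3 of 6.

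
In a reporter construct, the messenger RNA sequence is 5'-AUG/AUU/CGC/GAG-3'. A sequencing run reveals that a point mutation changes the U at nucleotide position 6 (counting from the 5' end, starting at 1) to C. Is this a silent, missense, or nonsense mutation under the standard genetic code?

Position 6 falls in codon 2: AUU → Ile.
After the substitution the codon is AUC → Ile.
Both encode Ile, so the change is synonymous.

silent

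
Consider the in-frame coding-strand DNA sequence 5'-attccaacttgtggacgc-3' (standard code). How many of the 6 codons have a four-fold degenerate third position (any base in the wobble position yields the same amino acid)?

Codon 1 ATT (Ile): third position 3-fold.
Codon 2 CCA (Pro): third position 4-fold.
Codon 3 ACT (Thr): third position 4-fold.
Codon 4 TGT (Cys): third position 2-fold.
Codon 5 GGA (Gly): third position 4-fold.
Codon 6 CGC (Arg): third position 4-fold.
Four-fold degenerate third positions: 4.

4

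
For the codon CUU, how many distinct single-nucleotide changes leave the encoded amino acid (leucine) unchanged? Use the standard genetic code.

3

Position 1: none → 0 synonymous.
Position 2: none → 0 synonymous.
Position 3: CUC, CUA, CUG → 3 synonymous.
Total: 0 + 0 + 3 = 3.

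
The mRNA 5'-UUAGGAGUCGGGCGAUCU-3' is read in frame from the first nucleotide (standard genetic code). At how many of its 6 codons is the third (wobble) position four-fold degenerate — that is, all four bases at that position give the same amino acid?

5

Codon 1 UUA (Leu): third position 2-fold.
Codon 2 GGA (Gly): third position 4-fold.
Codon 3 GUC (Val): third position 4-fold.
Codon 4 GGG (Gly): third position 4-fold.
Codon 5 CGA (Arg): third position 4-fold.
Codon 6 UCU (Ser): third position 4-fold.
Four-fold degenerate third positions: 5.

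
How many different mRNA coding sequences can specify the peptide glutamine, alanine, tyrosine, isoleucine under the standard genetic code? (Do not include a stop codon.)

48

Gln: 2 codons.
Ala: 4 codons.
Tyr: 2 codons.
Ile: 3 codons.
2 × 4 × 2 × 3 = 48.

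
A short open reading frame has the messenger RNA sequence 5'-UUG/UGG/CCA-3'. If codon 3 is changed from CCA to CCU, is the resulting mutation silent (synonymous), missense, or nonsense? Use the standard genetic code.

silent

Position 9 falls in codon 3: CCA → Pro.
After the substitution the codon is CCU → Pro.
Both encode Pro, so the change is synonymous.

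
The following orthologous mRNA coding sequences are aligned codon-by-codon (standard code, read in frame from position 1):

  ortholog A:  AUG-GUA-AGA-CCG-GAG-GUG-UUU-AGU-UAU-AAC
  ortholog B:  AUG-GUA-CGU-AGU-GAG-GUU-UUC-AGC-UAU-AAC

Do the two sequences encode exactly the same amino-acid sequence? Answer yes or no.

no

Codon 1: AUG Met / AUG Met — identical.
Codon 2: GUA Val / GUA Val — identical.
Codon 3: AGA Arg / CGU Arg — synonymous.
Codon 4: CCG Pro / AGU Ser — nonsynonymous.
Codon 5: GAG Glu / GAG Glu — identical.
Codon 6: GUG Val / GUU Val — synonymous.
Codon 7: UUU Phe / UUC Phe — synonymous.
Codon 8: AGU Ser / AGC Ser — synonymous.
Codon 9: UAU Tyr / UAU Tyr — identical.
Codon 10: AAC Asn / AAC Asn — identical.
Nonsynonymous differences: 1 → different protein.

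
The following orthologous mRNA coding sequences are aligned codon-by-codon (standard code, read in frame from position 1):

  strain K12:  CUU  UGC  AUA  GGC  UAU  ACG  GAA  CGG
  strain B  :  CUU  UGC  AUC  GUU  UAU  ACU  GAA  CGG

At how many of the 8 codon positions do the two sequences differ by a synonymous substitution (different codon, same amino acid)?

2

Codon 1: CUU Leu / CUU Leu — identical.
Codon 2: UGC Cys / UGC Cys — identical.
Codon 3: AUA Ile / AUC Ile — synonymous.
Codon 4: GGC Gly / GUU Val — nonsynonymous.
Codon 5: UAU Tyr / UAU Tyr — identical.
Codon 6: ACG Thr / ACU Thr — synonymous.
Codon 7: GAA Glu / GAA Glu — identical.
Codon 8: CGG Arg / CGG Arg — identical.
Synonymous differences: 2.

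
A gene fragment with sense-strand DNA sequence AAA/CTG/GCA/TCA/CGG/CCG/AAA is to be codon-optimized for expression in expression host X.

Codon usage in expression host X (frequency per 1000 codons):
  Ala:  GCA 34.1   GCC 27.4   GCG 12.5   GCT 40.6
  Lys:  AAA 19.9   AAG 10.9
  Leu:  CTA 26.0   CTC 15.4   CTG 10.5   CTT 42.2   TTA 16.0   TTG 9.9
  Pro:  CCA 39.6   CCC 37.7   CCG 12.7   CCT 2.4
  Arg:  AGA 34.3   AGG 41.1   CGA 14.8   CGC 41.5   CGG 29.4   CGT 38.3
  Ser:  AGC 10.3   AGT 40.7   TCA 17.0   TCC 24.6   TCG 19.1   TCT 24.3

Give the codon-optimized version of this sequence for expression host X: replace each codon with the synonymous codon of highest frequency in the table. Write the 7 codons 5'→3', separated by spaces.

Codon 1 (Lys): best is AAA at 19.9.
Codon 2 (Leu): best is CTT at 42.2.
Codon 3 (Ala): best is GCT at 40.6.
Codon 4 (Ser): best is AGT at 40.7.
Codon 5 (Arg): best is CGC at 41.5.
Codon 6 (Pro): best is CCA at 39.6.
Codon 7 (Lys): best is AAA at 19.9.

AAA CTT GCT AGT CGC CCA AAA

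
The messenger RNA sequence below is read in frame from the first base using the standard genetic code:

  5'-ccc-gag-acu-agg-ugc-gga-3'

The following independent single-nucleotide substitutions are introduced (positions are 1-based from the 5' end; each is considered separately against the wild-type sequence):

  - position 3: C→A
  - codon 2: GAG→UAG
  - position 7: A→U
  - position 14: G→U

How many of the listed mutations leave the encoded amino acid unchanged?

1

Codon 1: CCC (Pro) → CCA (Pro) — synonymous.
Codon 2: GAG (Glu) → UAG (Stop) — nonsense.
Codon 3: ACU (Thr) → UCU (Ser) — missense.
Codon 5: UGC (Cys) → UUC (Phe) — missense.
Synonymous: 1 of 4.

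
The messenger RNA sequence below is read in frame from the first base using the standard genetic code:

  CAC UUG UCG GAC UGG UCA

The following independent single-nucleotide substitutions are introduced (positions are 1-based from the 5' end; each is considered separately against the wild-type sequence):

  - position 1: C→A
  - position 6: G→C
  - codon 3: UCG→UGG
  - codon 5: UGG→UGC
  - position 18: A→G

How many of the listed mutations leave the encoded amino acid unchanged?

1

Codon 1: CAC (His) → AAC (Asn) — missense.
Codon 2: UUG (Leu) → UUC (Phe) — missense.
Codon 3: UCG (Ser) → UGG (Trp) — missense.
Codon 5: UGG (Trp) → UGC (Cys) — missense.
Codon 6: UCA (Ser) → UCG (Ser) — synonymous.
Synonymous: 1 of 5.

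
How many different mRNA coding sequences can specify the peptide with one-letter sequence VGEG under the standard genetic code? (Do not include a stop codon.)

Val: 4 codons.
Gly: 4 codons.
Glu: 2 codons.
Gly: 4 codons.
4 × 4 × 2 × 4 = 128.

128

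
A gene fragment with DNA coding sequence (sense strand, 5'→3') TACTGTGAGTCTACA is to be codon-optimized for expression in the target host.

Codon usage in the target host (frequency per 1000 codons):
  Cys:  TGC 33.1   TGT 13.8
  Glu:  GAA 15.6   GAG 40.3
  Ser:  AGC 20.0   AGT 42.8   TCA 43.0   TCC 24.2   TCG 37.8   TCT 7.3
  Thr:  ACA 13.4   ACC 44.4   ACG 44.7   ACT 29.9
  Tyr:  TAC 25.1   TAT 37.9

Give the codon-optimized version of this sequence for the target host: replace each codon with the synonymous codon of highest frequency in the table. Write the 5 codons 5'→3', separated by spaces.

Codon 1 (Tyr): best is TAT at 37.9.
Codon 2 (Cys): best is TGC at 33.1.
Codon 3 (Glu): best is GAG at 40.3.
Codon 4 (Ser): best is TCA at 43.0.
Codon 5 (Thr): best is ACG at 44.7.

TAT TGC GAG TCA ACG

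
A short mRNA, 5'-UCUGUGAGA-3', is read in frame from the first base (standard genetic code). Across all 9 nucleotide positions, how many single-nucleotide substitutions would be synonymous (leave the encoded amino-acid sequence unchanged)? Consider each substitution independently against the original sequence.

8

Codon 1 (UCU, Ser): 3 synonymous substitutions.
Codon 2 (GUG, Val): 3 synonymous substitutions.
Codon 3 (AGA, Arg): 2 synonymous substitutions.
Total: 3 + 3 + 2 = 8.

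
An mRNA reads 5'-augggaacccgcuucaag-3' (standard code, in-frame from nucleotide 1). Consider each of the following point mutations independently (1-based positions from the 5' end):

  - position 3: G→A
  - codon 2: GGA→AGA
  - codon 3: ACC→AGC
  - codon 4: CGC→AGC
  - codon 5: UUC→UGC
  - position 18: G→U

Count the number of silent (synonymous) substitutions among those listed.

0

Codon 1: AUG (Met) → AUA (Ile) — missense.
Codon 2: GGA (Gly) → AGA (Arg) — missense.
Codon 3: ACC (Thr) → AGC (Ser) — missense.
Codon 4: CGC (Arg) → AGC (Ser) — missense.
Codon 5: UUC (Phe) → UGC (Cys) — missense.
Codon 6: AAG (Lys) → AAU (Asn) — missense.
Synonymous: 0 of 6.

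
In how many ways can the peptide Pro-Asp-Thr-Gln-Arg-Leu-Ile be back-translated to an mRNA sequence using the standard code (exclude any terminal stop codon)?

Pro: 4 codons.
Asp: 2 codons.
Thr: 4 codons.
Gln: 2 codons.
Arg: 6 codons.
Leu: 6 codons.
Ile: 3 codons.
4 × 2 × 4 × 2 × 6 × 6 × 3 = 6912.

6912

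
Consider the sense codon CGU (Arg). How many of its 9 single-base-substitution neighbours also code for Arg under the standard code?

3

Position 1: none → 0 synonymous.
Position 2: none → 0 synonymous.
Position 3: CGC, CGA, CGG → 3 synonymous.
Total: 0 + 0 + 3 = 3.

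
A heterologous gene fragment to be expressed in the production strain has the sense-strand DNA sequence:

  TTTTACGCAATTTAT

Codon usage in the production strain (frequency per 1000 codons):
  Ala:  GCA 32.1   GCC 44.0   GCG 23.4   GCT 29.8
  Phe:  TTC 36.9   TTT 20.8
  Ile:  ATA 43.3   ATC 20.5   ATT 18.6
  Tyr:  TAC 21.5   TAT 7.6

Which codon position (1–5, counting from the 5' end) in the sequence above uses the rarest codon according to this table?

5

Codon 1 TTT (Phe): 20.8 per 1000.
Codon 2 TAC (Tyr): 21.5 per 1000.
Codon 3 GCA (Ala): 32.1 per 1000.
Codon 4 ATT (Ile): 18.6 per 1000.
Codon 5 TAT (Tyr): 7.6 per 1000.
Lowest frequency is 7.6 at codon 5.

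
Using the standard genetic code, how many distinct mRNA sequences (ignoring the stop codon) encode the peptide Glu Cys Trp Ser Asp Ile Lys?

288

Glu: 2 codons.
Cys: 2 codons.
Trp: 1 codon.
Ser: 6 codons.
Asp: 2 codons.
Ile: 3 codons.
Lys: 2 codons.
2 × 2 × 1 × 6 × 2 × 3 × 2 = 288.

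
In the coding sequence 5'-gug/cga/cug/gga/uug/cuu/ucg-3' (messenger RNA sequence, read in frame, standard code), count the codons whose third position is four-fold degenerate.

Codon 1 GUG (Val): third position 4-fold.
Codon 2 CGA (Arg): third position 4-fold.
Codon 3 CUG (Leu): third position 4-fold.
Codon 4 GGA (Gly): third position 4-fold.
Codon 5 UUG (Leu): third position 2-fold.
Codon 6 CUU (Leu): third position 4-fold.
Codon 7 UCG (Ser): third position 4-fold.
Four-fold degenerate third positions: 6.

6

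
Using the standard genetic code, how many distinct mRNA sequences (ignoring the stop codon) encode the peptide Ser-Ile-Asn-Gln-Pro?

288

Ser: 6 codons.
Ile: 3 codons.
Asn: 2 codons.
Gln: 2 codons.
Pro: 4 codons.
6 × 3 × 2 × 2 × 4 = 288.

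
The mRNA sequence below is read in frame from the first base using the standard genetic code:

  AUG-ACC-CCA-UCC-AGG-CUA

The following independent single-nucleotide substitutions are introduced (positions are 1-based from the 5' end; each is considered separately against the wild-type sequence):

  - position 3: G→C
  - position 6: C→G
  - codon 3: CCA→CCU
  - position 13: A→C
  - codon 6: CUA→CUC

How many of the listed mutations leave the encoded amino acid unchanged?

Codon 1: AUG (Met) → AUC (Ile) — missense.
Codon 2: ACC (Thr) → ACG (Thr) — synonymous.
Codon 3: CCA (Pro) → CCU (Pro) — synonymous.
Codon 5: AGG (Arg) → CGG (Arg) — synonymous.
Codon 6: CUA (Leu) → CUC (Leu) — synonymous.
Synonymous: 4 of 5.

4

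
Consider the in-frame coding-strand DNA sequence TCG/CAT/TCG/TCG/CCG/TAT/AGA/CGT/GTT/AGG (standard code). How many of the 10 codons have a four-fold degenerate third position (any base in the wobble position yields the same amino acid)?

6

Codon 1 TCG (Ser): third position 4-fold.
Codon 2 CAT (His): third position 2-fold.
Codon 3 TCG (Ser): third position 4-fold.
Codon 4 TCG (Ser): third position 4-fold.
Codon 5 CCG (Pro): third position 4-fold.
Codon 6 TAT (Tyr): third position 2-fold.
Codon 7 AGA (Arg): third position 2-fold.
Codon 8 CGT (Arg): third position 4-fold.
Codon 9 GTT (Val): third position 4-fold.
Codon 10 AGG (Arg): third position 2-fold.
Four-fold degenerate third positions: 6.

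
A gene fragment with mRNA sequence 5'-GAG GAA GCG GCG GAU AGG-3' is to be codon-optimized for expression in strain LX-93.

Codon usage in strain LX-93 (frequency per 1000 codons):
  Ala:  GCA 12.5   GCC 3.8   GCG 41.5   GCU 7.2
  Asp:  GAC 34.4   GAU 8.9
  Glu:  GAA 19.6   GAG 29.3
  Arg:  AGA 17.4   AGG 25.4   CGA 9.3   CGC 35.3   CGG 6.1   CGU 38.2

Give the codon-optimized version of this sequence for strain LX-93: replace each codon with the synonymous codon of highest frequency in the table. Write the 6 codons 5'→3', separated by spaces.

GAG GAG GCG GCG GAC CGU

Codon 1 (Glu): best is GAG at 29.3.
Codon 2 (Glu): best is GAG at 29.3.
Codon 3 (Ala): best is GCG at 41.5.
Codon 4 (Ala): best is GCG at 41.5.
Codon 5 (Asp): best is GAC at 34.4.
Codon 6 (Arg): best is CGU at 38.2.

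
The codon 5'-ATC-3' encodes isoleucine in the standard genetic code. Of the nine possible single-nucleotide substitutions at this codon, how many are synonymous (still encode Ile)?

2

Position 1: none → 0 synonymous.
Position 2: none → 0 synonymous.
Position 3: ATT, ATA → 2 synonymous.
Total: 0 + 0 + 2 = 2.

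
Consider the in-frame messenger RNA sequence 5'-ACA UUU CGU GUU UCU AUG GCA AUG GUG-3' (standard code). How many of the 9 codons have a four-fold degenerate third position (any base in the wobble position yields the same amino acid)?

Codon 1 ACA (Thr): third position 4-fold.
Codon 2 UUU (Phe): third position 2-fold.
Codon 3 CGU (Arg): third position 4-fold.
Codon 4 GUU (Val): third position 4-fold.
Codon 5 UCU (Ser): third position 4-fold.
Codon 6 AUG (Met): third position 1-fold.
Codon 7 GCA (Ala): third position 4-fold.
Codon 8 AUG (Met): third position 1-fold.
Codon 9 GUG (Val): third position 4-fold.
Four-fold degenerate third positions: 6.

6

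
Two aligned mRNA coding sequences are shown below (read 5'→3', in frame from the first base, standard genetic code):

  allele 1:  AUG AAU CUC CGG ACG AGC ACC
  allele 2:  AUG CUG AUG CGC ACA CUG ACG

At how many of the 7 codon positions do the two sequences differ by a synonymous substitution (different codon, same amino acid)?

3

Codon 1: AUG Met / AUG Met — identical.
Codon 2: AAU Asn / CUG Leu — nonsynonymous.
Codon 3: CUC Leu / AUG Met — nonsynonymous.
Codon 4: CGG Arg / CGC Arg — synonymous.
Codon 5: ACG Thr / ACA Thr — synonymous.
Codon 6: AGC Ser / CUG Leu — nonsynonymous.
Codon 7: ACC Thr / ACG Thr — synonymous.
Synonymous differences: 3.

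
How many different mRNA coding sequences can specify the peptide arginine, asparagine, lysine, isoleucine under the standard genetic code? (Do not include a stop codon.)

Arg: 6 codons.
Asn: 2 codons.
Lys: 2 codons.
Ile: 3 codons.
6 × 2 × 2 × 3 = 72.

72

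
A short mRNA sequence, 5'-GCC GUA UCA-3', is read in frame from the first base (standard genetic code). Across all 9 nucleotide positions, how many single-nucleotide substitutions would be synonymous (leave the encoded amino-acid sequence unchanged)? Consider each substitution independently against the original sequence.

9

Codon 1 (GCC, Ala): 3 synonymous substitutions.
Codon 2 (GUA, Val): 3 synonymous substitutions.
Codon 3 (UCA, Ser): 3 synonymous substitutions.
Total: 3 + 3 + 3 = 9.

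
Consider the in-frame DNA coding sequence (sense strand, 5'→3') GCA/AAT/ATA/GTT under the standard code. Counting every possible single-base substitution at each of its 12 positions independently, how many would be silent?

9

Codon 1 (GCA, Ala): 3 synonymous substitutions.
Codon 2 (AAT, Asn): 1 synonymous substitution.
Codon 3 (ATA, Ile): 2 synonymous substitutions.
Codon 4 (GTT, Val): 3 synonymous substitutions.
Total: 3 + 1 + 2 + 3 = 9.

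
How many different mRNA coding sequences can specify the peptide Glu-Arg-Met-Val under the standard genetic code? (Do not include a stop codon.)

Glu: 2 codons.
Arg: 6 codons.
Met: 1 codon.
Val: 4 codons.
2 × 6 × 1 × 4 = 48.

48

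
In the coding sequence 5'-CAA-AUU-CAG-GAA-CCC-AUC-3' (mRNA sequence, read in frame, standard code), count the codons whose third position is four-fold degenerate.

1

Codon 1 CAA (Gln): third position 2-fold.
Codon 2 AUU (Ile): third position 3-fold.
Codon 3 CAG (Gln): third position 2-fold.
Codon 4 GAA (Glu): third position 2-fold.
Codon 5 CCC (Pro): third position 4-fold.
Codon 6 AUC (Ile): third position 3-fold.
Four-fold degenerate third positions: 1.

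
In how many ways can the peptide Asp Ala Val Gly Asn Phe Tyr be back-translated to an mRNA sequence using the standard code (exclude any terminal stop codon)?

Asp: 2 codons.
Ala: 4 codons.
Val: 4 codons.
Gly: 4 codons.
Asn: 2 codons.
Phe: 2 codons.
Tyr: 2 codons.
2 × 4 × 4 × 4 × 2 × 2 × 2 = 1024.

1024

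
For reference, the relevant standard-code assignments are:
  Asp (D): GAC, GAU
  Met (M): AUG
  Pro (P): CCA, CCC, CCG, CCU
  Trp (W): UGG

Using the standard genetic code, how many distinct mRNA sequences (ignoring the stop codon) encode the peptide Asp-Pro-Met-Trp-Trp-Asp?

16

Asp: 2 codons.
Pro: 4 codons.
Met: 1 codon.
Trp: 1 codon.
Trp: 1 codon.
Asp: 2 codons.
2 × 4 × 1 × 1 × 1 × 2 = 16.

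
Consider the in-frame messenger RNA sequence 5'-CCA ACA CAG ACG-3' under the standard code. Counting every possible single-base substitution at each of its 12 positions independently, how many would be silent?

10

Codon 1 (CCA, Pro): 3 synonymous substitutions.
Codon 2 (ACA, Thr): 3 synonymous substitutions.
Codon 3 (CAG, Gln): 1 synonymous substitution.
Codon 4 (ACG, Thr): 3 synonymous substitutions.
Total: 3 + 3 + 1 + 3 = 10.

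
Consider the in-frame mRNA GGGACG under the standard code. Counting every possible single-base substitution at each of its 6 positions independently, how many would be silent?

6

Codon 1 (GGG, Gly): 3 synonymous substitutions.
Codon 2 (ACG, Thr): 3 synonymous substitutions.
Total: 3 + 3 = 6.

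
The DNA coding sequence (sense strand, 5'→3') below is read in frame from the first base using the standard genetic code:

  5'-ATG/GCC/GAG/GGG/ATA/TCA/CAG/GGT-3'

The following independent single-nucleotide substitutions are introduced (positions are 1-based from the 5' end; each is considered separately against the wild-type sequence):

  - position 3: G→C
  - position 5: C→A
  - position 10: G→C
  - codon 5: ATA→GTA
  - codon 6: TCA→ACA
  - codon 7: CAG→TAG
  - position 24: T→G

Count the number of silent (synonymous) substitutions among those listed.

1

Codon 1: ATG (Met) → ATC (Ile) — missense.
Codon 2: GCC (Ala) → GAC (Asp) — missense.
Codon 4: GGG (Gly) → CGG (Arg) — missense.
Codon 5: ATA (Ile) → GTA (Val) — missense.
Codon 6: TCA (Ser) → ACA (Thr) — missense.
Codon 7: CAG (Gln) → TAG (Stop) — nonsense.
Codon 8: GGT (Gly) → GGG (Gly) — synonymous.
Synonymous: 1 of 7.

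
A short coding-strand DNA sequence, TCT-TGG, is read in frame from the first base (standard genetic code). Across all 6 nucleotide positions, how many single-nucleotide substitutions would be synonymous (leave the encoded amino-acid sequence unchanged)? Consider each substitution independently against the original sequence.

3

Codon 1 (TCT, Ser): 3 synonymous substitutions.
Codon 2 (TGG, Trp): 0 synonymous substitutions.
Total: 3 + 0 = 3.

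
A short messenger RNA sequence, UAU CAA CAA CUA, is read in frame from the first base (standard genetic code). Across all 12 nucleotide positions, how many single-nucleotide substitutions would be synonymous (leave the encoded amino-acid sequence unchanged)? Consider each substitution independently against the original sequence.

Codon 1 (UAU, Tyr): 1 synonymous substitution.
Codon 2 (CAA, Gln): 1 synonymous substitution.
Codon 3 (CAA, Gln): 1 synonymous substitution.
Codon 4 (CUA, Leu): 4 synonymous substitutions.
Total: 1 + 1 + 1 + 4 = 7.

7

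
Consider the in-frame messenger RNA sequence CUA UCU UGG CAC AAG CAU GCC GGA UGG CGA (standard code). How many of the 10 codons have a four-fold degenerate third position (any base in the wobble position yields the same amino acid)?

Codon 1 CUA (Leu): third position 4-fold.
Codon 2 UCU (Ser): third position 4-fold.
Codon 3 UGG (Trp): third position 1-fold.
Codon 4 CAC (His): third position 2-fold.
Codon 5 AAG (Lys): third position 2-fold.
Codon 6 CAU (His): third position 2-fold.
Codon 7 GCC (Ala): third position 4-fold.
Codon 8 GGA (Gly): third position 4-fold.
Codon 9 UGG (Trp): third position 1-fold.
Codon 10 CGA (Arg): third position 4-fold.
Four-fold degenerate third positions: 5.

5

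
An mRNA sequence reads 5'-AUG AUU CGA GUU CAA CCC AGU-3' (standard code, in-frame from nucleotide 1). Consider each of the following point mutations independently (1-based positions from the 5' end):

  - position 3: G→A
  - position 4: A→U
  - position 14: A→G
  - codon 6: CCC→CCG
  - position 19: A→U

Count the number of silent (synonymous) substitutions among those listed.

Codon 1: AUG (Met) → AUA (Ile) — missense.
Codon 2: AUU (Ile) → UUU (Phe) — missense.
Codon 5: CAA (Gln) → CGA (Arg) — missense.
Codon 6: CCC (Pro) → CCG (Pro) — synonymous.
Codon 7: AGU (Ser) → UGU (Cys) — missense.
Synonymous: 1 of 5.

1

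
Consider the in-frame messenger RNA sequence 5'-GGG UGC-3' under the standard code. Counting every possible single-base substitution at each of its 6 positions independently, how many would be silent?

4

Codon 1 (GGG, Gly): 3 synonymous substitutions.
Codon 2 (UGC, Cys): 1 synonymous substitution.
Total: 3 + 1 = 4.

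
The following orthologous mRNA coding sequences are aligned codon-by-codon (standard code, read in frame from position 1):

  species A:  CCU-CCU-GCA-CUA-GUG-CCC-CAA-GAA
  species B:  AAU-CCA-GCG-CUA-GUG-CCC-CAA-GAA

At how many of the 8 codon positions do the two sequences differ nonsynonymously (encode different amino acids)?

Codon 1: CCU Pro / AAU Asn — nonsynonymous.
Codon 2: CCU Pro / CCA Pro — synonymous.
Codon 3: GCA Ala / GCG Ala — synonymous.
Codon 4: CUA Leu / CUA Leu — identical.
Codon 5: GUG Val / GUG Val — identical.
Codon 6: CCC Pro / CCC Pro — identical.
Codon 7: CAA Gln / CAA Gln — identical.
Codon 8: GAA Glu / GAA Glu — identical.
Nonsynonymous differences: 1.

1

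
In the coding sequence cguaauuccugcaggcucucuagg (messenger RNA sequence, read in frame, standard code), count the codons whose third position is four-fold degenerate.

4

Codon 1 CGU (Arg): third position 4-fold.
Codon 2 AAU (Asn): third position 2-fold.
Codon 3 UCC (Ser): third position 4-fold.
Codon 4 UGC (Cys): third position 2-fold.
Codon 5 AGG (Arg): third position 2-fold.
Codon 6 CUC (Leu): third position 4-fold.
Codon 7 UCU (Ser): third position 4-fold.
Codon 8 AGG (Arg): third position 2-fold.
Four-fold degenerate third positions: 4.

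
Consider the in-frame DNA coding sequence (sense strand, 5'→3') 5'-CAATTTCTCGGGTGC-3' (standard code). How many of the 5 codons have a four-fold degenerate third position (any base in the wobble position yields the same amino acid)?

Codon 1 CAA (Gln): third position 2-fold.
Codon 2 TTT (Phe): third position 2-fold.
Codon 3 CTC (Leu): third position 4-fold.
Codon 4 GGG (Gly): third position 4-fold.
Codon 5 TGC (Cys): third position 2-fold.
Four-fold degenerate third positions: 2.

2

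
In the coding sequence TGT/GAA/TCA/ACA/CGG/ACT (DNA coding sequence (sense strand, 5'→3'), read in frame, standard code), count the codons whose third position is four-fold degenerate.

4

Codon 1 TGT (Cys): third position 2-fold.
Codon 2 GAA (Glu): third position 2-fold.
Codon 3 TCA (Ser): third position 4-fold.
Codon 4 ACA (Thr): third position 4-fold.
Codon 5 CGG (Arg): third position 4-fold.
Codon 6 ACT (Thr): third position 4-fold.
Four-fold degenerate third positions: 4.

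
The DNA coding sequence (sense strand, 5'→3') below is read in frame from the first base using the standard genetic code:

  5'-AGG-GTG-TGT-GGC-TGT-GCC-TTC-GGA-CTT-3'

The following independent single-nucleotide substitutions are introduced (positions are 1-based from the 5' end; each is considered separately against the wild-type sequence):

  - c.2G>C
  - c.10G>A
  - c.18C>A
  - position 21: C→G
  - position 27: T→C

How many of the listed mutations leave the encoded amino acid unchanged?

2

Codon 1: AGG (Arg) → ACG (Thr) — missense.
Codon 4: GGC (Gly) → AGC (Ser) — missense.
Codon 6: GCC (Ala) → GCA (Ala) — synonymous.
Codon 7: TTC (Phe) → TTG (Leu) — missense.
Codon 9: CTT (Leu) → CTC (Leu) — synonymous.
Synonymous: 2 of 5.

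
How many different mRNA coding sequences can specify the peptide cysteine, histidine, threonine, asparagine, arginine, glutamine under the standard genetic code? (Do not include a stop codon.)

Cys: 2 codons.
His: 2 codons.
Thr: 4 codons.
Asn: 2 codons.
Arg: 6 codons.
Gln: 2 codons.
2 × 2 × 4 × 2 × 6 × 2 = 384.

384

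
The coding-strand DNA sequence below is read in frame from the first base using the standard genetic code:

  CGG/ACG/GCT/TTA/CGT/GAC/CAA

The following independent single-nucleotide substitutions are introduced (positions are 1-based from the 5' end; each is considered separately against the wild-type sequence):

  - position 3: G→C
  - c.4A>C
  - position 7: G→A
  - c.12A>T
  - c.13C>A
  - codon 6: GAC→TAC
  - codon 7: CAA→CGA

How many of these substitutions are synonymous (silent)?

Codon 1: CGG (Arg) → CGC (Arg) — synonymous.
Codon 2: ACG (Thr) → CCG (Pro) — missense.
Codon 3: GCT (Ala) → ACT (Thr) — missense.
Codon 4: TTA (Leu) → TTT (Phe) — missense.
Codon 5: CGT (Arg) → AGT (Ser) — missense.
Codon 6: GAC (Asp) → TAC (Tyr) — missense.
Codon 7: CAA (Gln) → CGA (Arg) — missense.
Synonymous: 1 of 7.

1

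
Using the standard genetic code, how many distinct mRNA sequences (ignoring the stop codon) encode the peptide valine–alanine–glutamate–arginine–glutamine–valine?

Val: 4 codons.
Ala: 4 codons.
Glu: 2 codons.
Arg: 6 codons.
Gln: 2 codons.
Val: 4 codons.
4 × 4 × 2 × 6 × 2 × 4 = 1536.

1536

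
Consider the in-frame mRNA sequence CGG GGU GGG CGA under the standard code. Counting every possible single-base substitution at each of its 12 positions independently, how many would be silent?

Codon 1 (CGG, Arg): 4 synonymous substitutions.
Codon 2 (GGU, Gly): 3 synonymous substitutions.
Codon 3 (GGG, Gly): 3 synonymous substitutions.
Codon 4 (CGA, Arg): 4 synonymous substitutions.
Total: 4 + 3 + 3 + 4 = 14.

14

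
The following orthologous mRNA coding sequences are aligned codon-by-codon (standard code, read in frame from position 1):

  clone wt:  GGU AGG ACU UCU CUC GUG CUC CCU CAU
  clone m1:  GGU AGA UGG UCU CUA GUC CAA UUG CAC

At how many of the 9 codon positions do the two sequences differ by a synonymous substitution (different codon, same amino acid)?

4

Codon 1: GGU Gly / GGU Gly — identical.
Codon 2: AGG Arg / AGA Arg — synonymous.
Codon 3: ACU Thr / UGG Trp — nonsynonymous.
Codon 4: UCU Ser / UCU Ser — identical.
Codon 5: CUC Leu / CUA Leu — synonymous.
Codon 6: GUG Val / GUC Val — synonymous.
Codon 7: CUC Leu / CAA Gln — nonsynonymous.
Codon 8: CCU Pro / UUG Leu — nonsynonymous.
Codon 9: CAU His / CAC His — synonymous.
Synonymous differences: 4.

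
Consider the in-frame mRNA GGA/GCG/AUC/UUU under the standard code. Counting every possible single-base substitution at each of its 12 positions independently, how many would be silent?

9

Codon 1 (GGA, Gly): 3 synonymous substitutions.
Codon 2 (GCG, Ala): 3 synonymous substitutions.
Codon 3 (AUC, Ile): 2 synonymous substitutions.
Codon 4 (UUU, Phe): 1 synonymous substitution.
Total: 3 + 3 + 2 + 1 = 9.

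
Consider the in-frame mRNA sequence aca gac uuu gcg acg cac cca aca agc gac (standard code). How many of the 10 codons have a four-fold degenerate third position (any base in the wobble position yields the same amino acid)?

Codon 1 ACA (Thr): third position 4-fold.
Codon 2 GAC (Asp): third position 2-fold.
Codon 3 UUU (Phe): third position 2-fold.
Codon 4 GCG (Ala): third position 4-fold.
Codon 5 ACG (Thr): third position 4-fold.
Codon 6 CAC (His): third position 2-fold.
Codon 7 CCA (Pro): third position 4-fold.
Codon 8 ACA (Thr): third position 4-fold.
Codon 9 AGC (Ser): third position 2-fold.
Codon 10 GAC (Asp): third position 2-fold.
Four-fold degenerate third positions: 5.

5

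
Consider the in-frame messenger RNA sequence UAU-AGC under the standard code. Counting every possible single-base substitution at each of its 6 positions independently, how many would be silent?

2

Codon 1 (UAU, Tyr): 1 synonymous substitution.
Codon 2 (AGC, Ser): 1 synonymous substitution.
Total: 1 + 1 = 2.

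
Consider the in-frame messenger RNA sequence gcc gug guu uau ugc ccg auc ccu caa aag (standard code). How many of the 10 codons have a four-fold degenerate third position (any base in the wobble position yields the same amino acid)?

5

Codon 1 GCC (Ala): third position 4-fold.
Codon 2 GUG (Val): third position 4-fold.
Codon 3 GUU (Val): third position 4-fold.
Codon 4 UAU (Tyr): third position 2-fold.
Codon 5 UGC (Cys): third position 2-fold.
Codon 6 CCG (Pro): third position 4-fold.
Codon 7 AUC (Ile): third position 3-fold.
Codon 8 CCU (Pro): third position 4-fold.
Codon 9 CAA (Gln): third position 2-fold.
Codon 10 AAG (Lys): third position 2-fold.
Four-fold degenerate third positions: 5.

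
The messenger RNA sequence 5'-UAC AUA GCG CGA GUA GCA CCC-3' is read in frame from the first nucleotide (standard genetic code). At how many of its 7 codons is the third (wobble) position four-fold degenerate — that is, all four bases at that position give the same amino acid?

Codon 1 UAC (Tyr): third position 2-fold.
Codon 2 AUA (Ile): third position 3-fold.
Codon 3 GCG (Ala): third position 4-fold.
Codon 4 CGA (Arg): third position 4-fold.
Codon 5 GUA (Val): third position 4-fold.
Codon 6 GCA (Ala): third position 4-fold.
Codon 7 CCC (Pro): third position 4-fold.
Four-fold degenerate third positions: 5.

5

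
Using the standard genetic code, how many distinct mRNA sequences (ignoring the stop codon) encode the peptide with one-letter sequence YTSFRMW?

576

Tyr: 2 codons.
Thr: 4 codons.
Ser: 6 codons.
Phe: 2 codons.
Arg: 6 codons.
Met: 1 codon.
Trp: 1 codon.
2 × 4 × 6 × 2 × 6 × 1 × 1 = 576.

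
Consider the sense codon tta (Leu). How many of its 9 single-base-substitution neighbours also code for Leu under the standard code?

Position 1: CTA → 1 synonymous.
Position 2: none → 0 synonymous.
Position 3: TTG → 1 synonymous.
Total: 1 + 0 + 1 = 2.

2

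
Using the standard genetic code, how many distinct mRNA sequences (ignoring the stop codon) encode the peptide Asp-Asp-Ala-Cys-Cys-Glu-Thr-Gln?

1024

Asp: 2 codons.
Asp: 2 codons.
Ala: 4 codons.
Cys: 2 codons.
Cys: 2 codons.
Glu: 2 codons.
Thr: 4 codons.
Gln: 2 codons.
2 × 2 × 4 × 2 × 2 × 2 × 4 × 2 = 1024.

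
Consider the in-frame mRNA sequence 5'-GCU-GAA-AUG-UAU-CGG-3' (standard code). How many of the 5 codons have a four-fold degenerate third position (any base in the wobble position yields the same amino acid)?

2

Codon 1 GCU (Ala): third position 4-fold.
Codon 2 GAA (Glu): third position 2-fold.
Codon 3 AUG (Met): third position 1-fold.
Codon 4 UAU (Tyr): third position 2-fold.
Codon 5 CGG (Arg): third position 4-fold.
Four-fold degenerate third positions: 2.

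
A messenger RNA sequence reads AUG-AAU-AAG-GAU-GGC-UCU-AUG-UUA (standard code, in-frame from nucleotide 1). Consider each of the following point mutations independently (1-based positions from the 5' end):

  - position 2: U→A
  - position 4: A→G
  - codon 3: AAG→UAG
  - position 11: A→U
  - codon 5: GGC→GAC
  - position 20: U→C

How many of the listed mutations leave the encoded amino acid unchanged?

0

Codon 1: AUG (Met) → AAG (Lys) — missense.
Codon 2: AAU (Asn) → GAU (Asp) — missense.
Codon 3: AAG (Lys) → UAG (Stop) — nonsense.
Codon 4: GAU (Asp) → GUU (Val) — missense.
Codon 5: GGC (Gly) → GAC (Asp) — missense.
Codon 7: AUG (Met) → ACG (Thr) — missense.
Synonymous: 0 of 6.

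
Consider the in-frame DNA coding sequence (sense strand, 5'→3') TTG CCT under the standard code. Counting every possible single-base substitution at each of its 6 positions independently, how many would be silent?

Codon 1 (TTG, Leu): 2 synonymous substitutions.
Codon 2 (CCT, Pro): 3 synonymous substitutions.
Total: 2 + 3 = 5.

5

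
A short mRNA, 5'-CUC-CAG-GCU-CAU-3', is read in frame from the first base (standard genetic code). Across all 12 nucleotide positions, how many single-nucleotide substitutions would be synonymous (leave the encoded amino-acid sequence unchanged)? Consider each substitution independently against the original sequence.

8

Codon 1 (CUC, Leu): 3 synonymous substitutions.
Codon 2 (CAG, Gln): 1 synonymous substitution.
Codon 3 (GCU, Ala): 3 synonymous substitutions.
Codon 4 (CAU, His): 1 synonymous substitution.
Total: 3 + 1 + 3 + 1 = 8.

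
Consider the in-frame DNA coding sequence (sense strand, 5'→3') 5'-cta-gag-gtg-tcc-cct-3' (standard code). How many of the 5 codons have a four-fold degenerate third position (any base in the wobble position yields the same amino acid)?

Codon 1 CTA (Leu): third position 4-fold.
Codon 2 GAG (Glu): third position 2-fold.
Codon 3 GTG (Val): third position 4-fold.
Codon 4 TCC (Ser): third position 4-fold.
Codon 5 CCT (Pro): third position 4-fold.
Four-fold degenerate third positions: 4.

4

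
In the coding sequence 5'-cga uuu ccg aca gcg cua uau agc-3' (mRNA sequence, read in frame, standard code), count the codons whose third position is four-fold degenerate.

5

Codon 1 CGA (Arg): third position 4-fold.
Codon 2 UUU (Phe): third position 2-fold.
Codon 3 CCG (Pro): third position 4-fold.
Codon 4 ACA (Thr): third position 4-fold.
Codon 5 GCG (Ala): third position 4-fold.
Codon 6 CUA (Leu): third position 4-fold.
Codon 7 UAU (Tyr): third position 2-fold.
Codon 8 AGC (Ser): third position 2-fold.
Four-fold degenerate third positions: 5.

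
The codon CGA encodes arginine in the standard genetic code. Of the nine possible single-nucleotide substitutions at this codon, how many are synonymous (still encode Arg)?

Position 1: AGA → 1 synonymous.
Position 2: none → 0 synonymous.
Position 3: CGT, CGC, CGG → 3 synonymous.
Total: 1 + 0 + 3 = 4.

4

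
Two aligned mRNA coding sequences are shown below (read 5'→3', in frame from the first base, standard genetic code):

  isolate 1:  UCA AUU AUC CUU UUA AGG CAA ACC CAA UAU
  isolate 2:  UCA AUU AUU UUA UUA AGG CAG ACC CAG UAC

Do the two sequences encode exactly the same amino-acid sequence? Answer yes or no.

yes

Codon 1: UCA Ser / UCA Ser — identical.
Codon 2: AUU Ile / AUU Ile — identical.
Codon 3: AUC Ile / AUU Ile — synonymous.
Codon 4: CUU Leu / UUA Leu — synonymous.
Codon 5: UUA Leu / UUA Leu — identical.
Codon 6: AGG Arg / AGG Arg — identical.
Codon 7: CAA Gln / CAG Gln — synonymous.
Codon 8: ACC Thr / ACC Thr — identical.
Codon 9: CAA Gln / CAG Gln — synonymous.
Codon 10: UAU Tyr / UAC Tyr — synonymous.
Nonsynonymous differences: 0 → same protein.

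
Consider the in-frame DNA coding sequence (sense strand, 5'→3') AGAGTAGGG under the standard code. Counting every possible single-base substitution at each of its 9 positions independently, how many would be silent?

8

Codon 1 (AGA, Arg): 2 synonymous substitutions.
Codon 2 (GTA, Val): 3 synonymous substitutions.
Codon 3 (GGG, Gly): 3 synonymous substitutions.
Total: 2 + 3 + 3 = 8.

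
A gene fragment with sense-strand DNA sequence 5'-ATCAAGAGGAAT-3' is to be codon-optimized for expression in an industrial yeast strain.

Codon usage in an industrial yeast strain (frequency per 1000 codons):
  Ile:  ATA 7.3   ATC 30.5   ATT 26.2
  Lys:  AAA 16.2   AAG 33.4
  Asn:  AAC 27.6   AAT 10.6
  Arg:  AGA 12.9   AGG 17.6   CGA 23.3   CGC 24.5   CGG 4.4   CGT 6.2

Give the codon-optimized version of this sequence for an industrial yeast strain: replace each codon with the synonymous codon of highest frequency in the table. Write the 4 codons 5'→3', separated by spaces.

Codon 1 (Ile): best is ATC at 30.5.
Codon 2 (Lys): best is AAG at 33.4.
Codon 3 (Arg): best is CGC at 24.5.
Codon 4 (Asn): best is AAC at 27.6.

ATC AAG CGC AAC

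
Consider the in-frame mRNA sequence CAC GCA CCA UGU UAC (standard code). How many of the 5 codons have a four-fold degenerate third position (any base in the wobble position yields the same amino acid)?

Codon 1 CAC (His): third position 2-fold.
Codon 2 GCA (Ala): third position 4-fold.
Codon 3 CCA (Pro): third position 4-fold.
Codon 4 UGU (Cys): third position 2-fold.
Codon 5 UAC (Tyr): third position 2-fold.
Four-fold degenerate third positions: 2.

2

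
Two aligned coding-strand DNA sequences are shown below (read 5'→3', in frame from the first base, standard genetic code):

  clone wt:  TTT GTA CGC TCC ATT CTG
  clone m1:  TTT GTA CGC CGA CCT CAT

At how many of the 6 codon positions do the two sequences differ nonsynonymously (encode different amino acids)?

Codon 1: TTT Phe / TTT Phe — identical.
Codon 2: GTA Val / GTA Val — identical.
Codon 3: CGC Arg / CGC Arg — identical.
Codon 4: TCC Ser / CGA Arg — nonsynonymous.
Codon 5: ATT Ile / CCT Pro — nonsynonymous.
Codon 6: CTG Leu / CAT His — nonsynonymous.
Nonsynonymous differences: 3.

3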